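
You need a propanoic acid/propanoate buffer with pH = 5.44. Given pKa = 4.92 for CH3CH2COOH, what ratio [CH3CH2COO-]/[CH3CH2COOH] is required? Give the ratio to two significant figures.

pH = pKa + log(r) ⇒ log(r) = 5.44 − 4.92 = +0.52
r = [CH3CH2COO-]/[CH3CH2COOH] = 10^(+0.52) = 3.31

ratio = 3.3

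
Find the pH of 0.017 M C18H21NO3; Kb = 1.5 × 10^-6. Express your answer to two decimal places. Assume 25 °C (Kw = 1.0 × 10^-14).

pH = 10.20

C18H21NO3 + H2O ⇌ C18H22NO3+ + OH-
Let x = [OH-] at equilibrium. Kb = x²/(0.017 − x).
Since Kb ≪ C₀, x ≈ √(Kb·C₀) = 1.60 × 10^-4 M.
(x/C₀ = 0.94% < 5%, so the approximation holds.)
pOH = −log(1.60 × 10^-4) = 3.80; pH = 14.00 − 3.80 = 10.20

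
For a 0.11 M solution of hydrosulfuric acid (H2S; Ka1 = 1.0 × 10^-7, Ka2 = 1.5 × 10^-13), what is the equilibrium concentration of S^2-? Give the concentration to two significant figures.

First ionization gives [H+] ≈ [HS-] = 1.05 × 10^-4 M.
Second step: Ka2 = [H+][S^2-]/[HS-] ≈ [S^2-] (since [H+] ≈ [HS-]).
So [S^2-] ≈ Ka2.

1.5 × 10^-13 M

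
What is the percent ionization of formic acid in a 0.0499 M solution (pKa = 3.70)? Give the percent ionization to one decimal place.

HCOOH ⇌ HCOO- + H+; let x = [H+] at equilibrium.
Ka = 10^(−3.70) = 2.00 × 10^-4
Ka = x²/(C₀ − x); solving the quadratic gives x = 3.06 × 10^-3 M.
% ionization = x/C₀ × 100% = 3.06 × 10^-3/0.0499 × 100% = 6.1%

6.1%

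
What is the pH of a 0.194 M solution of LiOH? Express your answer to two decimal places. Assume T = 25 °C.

pH = 13.29

LiOH is a strong base; [OH-] = 0.194 M.
pOH = -log(0.194) = 0.71
pH = 14.00 - 0.71 = 13.29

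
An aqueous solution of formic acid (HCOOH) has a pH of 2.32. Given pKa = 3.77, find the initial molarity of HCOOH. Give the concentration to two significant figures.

C₀ = 1.4 × 10^-1 M

[H+] = 10^(-2.32) = 4.79 × 10^-3 M = x
Ka = 10^(−3.77) = 1.70 × 10^-4
Ka = x²/(C₀ − x) ⇒ C₀ = x + x²/Ka
C₀ = 4.79 × 10^-3 + (4.79 × 10^-3)²/(1.70 × 10^-4) = 1.40 × 10^-1 M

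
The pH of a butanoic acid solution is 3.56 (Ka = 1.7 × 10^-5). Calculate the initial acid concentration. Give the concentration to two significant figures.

C₀ = 4.7 × 10^-3 M

[H+] = 10^(-3.56) = 2.75 × 10^-4 M = x
Ka = x²/(C₀ − x) ⇒ C₀ = x + x²/Ka
C₀ = 2.75 × 10^-4 + (2.75 × 10^-4)²/(1.7 × 10^-5) = 4.72 × 10^-3 M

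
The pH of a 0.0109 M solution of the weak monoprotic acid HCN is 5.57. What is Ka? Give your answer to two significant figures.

[H+] = 10^(-5.57) = 2.69 × 10^-6 M
At equilibrium [HA] = 0.0109 − 2.69 × 10^-6 = 1.09 × 10^-2 M
Ka = [H+][A-]/[HA] = (2.69 × 10^-6)² / 1.09 × 10^-2 = 6.6 × 10^-10

Ka = 6.6 × 10^-10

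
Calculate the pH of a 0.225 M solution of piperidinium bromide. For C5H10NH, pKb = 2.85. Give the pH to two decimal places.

C5H10NH2+ is the conjugate acid of the weak base C5H10NH.
Kb = 10^(−2.85) = 1.41 × 10^-3
Ka = Kw/Kb = 1.0×10^-14 / 1.41 × 10^-3 = 7.09 × 10^-12
Let x = [H+] at equilibrium. Ka = x²/(0.225 − x).
Neglecting x in the denominator: x = √(7.09 × 10^-12 × 0.225) = 1.26 × 10^-6 M
(x/C₀ = 0.00056% < 5%, so the approximation holds.)
pH = −log[H+] = −log(1.26 × 10^-6) = 5.90

pH = 5.90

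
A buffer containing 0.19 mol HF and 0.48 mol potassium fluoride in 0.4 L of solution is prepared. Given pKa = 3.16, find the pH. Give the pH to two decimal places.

pH = 3.56

Henderson–Hasselbalch: pH = pKa + log([F-]/[HF]) = 3.16 + log(0.48/0.19)
pH = 3.16 + (+0.402) = 3.56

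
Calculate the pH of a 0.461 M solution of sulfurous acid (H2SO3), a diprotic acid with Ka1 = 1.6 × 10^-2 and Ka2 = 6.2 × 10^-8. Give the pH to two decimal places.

pH = 1.11

Ka1 ≫ Ka2, so treat the first dissociation as the only significant source of H+.
Ka1 = x²/(0.461 − x) = 1.6 × 10^-2
Solving the quadratic: x = (−Ka1 + √(Ka1² + 4·Ka1·C₀))/2 = 7.83 × 10^-2 M
pH = −log(7.83 × 10^-2) = 1.11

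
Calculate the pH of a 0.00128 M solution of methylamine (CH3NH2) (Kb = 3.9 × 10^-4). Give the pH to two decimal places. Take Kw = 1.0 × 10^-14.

pH = 10.73

CH3NH2 + H2O ⇌ CH3NH3+ + OH-
Let x = [OH-] at equilibrium. Kb = x²/(0.00128 − x).
The 5% rule fails; solving x² + Kb·x − Kb·C₀ = 0 exactly:
x = [−0.00039 + √(0.00039² + 2e-06)]/2 = 5.38 × 10^-4 M
pOH = −log(5.38 × 10^-4) = 3.27; pH = 14.00 − 3.27 = 10.73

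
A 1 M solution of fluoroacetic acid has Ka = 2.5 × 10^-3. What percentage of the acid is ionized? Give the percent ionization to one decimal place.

4.9%

FCH2COOH ⇌ FCH2COO- + H+; let x = [H+] at equilibrium.
Ka = x²/(C₀ − x); solving the quadratic gives x = 4.88 × 10^-2 M.
% ionization = x/C₀ × 100% = 4.88 × 10^-2/1 × 100% = 4.9%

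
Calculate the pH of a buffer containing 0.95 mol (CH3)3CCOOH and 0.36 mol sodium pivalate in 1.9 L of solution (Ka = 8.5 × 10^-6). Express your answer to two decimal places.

pH = 4.65

pKa = −log(8.5 × 10^-6) = 5.071
pH = pKa + log([A⁻]/[HA]) = 5.071 + log(0.36/0.95)
pH = 5.071 + (-0.421) = 4.65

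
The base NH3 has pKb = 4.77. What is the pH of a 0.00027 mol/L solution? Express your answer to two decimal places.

NH3 + H2O ⇌ NH4+ + OH-
Kb = 10^(−4.77) = 1.70 × 10^-5
Kb = [OH-]²/(0.00027 − [OH-]) = 1.70 × 10^-5
[OH-] is not negligible relative to C₀; solve [OH-]² + 1.7e-05·[OH-] − 4.59e-09 = 0.
[OH-] = (−Kb + √(Kb² + 4·Kb·C₀))/2 = 5.98 × 10^-5 M
pOH = −log(5.98 × 10^-5) = 4.22; pH = 14.00 − 4.22 = 9.78

pH = 9.78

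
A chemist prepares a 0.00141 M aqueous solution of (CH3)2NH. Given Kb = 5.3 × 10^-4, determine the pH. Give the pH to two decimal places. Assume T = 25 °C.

(CH3)2NH + H2O ⇌ (CH3)2NH2+ + OH-
Kb = x²/(0.00141 − x) = 5.3 × 10^-4
Here C₀/Kb ≈ 2.66, so the small-x approximation fails. Use the quadratic:
x = (−Kb + √(Kb² + 4·Kb·C₀))/2 = 6.39 × 10^-4 M
pOH = −log(6.39 × 10^-4) = 3.19; pH = 14.00 − 3.19 = 10.81

pH = 10.81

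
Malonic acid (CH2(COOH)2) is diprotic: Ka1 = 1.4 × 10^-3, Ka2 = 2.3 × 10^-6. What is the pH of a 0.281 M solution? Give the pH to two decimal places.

Since Ka1 ≫ Ka2, the first ionization dominates [H+].
Ka1 = x²/(0.281 − x) = 1.4 × 10^-3
Solving the quadratic: x = (−Ka1 + √(Ka1² + 4·Ka1·C₀))/2 = 1.91 × 10^-2 M
pH = −log(1.91 × 10^-2) = 1.72

pH = 1.72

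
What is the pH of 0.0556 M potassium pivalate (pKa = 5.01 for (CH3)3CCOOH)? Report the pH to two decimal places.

pH = 8.88

(CH3)3CCOO- is the conjugate base of the weak acid (CH3)3CCOOH.
Ka = 10^(−5.01) = 9.77 × 10^-6
Kb = Kw/Ka = 1.0×10^-14 / 9.77 × 10^-6 = 1.02 × 10^-9
Kb = [OH-]²/(0.0556 − [OH-]) = 1.02 × 10^-9
Neglecting [OH-] in the denominator: [OH-] = √(1.02 × 10^-9 × 0.0556) = 7.53 × 10^-6 M
pOH = −log(7.53 × 10^-6) = 5.12; pH = 14.00 − 5.12 = 8.88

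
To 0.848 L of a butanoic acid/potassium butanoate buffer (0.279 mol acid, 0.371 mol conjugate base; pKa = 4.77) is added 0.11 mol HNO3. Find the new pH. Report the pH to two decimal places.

Added H+ converts CH3(CH2)2COO- to CH3(CH2)2COOH: CH3(CH2)2COOH → 0.389 mol, CH3(CH2)2COO- → 0.261 mol.
Henderson–Hasselbalch with mole ratio 0.261/0.389: pH = 4.77 + (-0.173)

pH = 4.60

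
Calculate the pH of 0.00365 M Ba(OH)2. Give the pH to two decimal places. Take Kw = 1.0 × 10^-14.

pH = 11.86

Ba(OH)2 is a strong base (each formula unit releases 2 OH-); [OH-] = 0.0073 M.
pOH = -log(0.0073) = 2.14
pH = 14.00 - 2.14 = 11.86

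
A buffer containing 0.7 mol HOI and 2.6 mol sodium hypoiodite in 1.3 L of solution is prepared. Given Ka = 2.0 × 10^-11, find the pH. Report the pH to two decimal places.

pH = 11.27

pKa = −log(2.0 × 10^-11) = 10.699
Using pH = pKa + log([base]/[acid]) with [base]/[acid] = 2.6/0.7:
pH = 10.699 + (+0.570) = 11.27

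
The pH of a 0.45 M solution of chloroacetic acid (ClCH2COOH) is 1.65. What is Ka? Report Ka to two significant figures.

[H+] = 10^(-1.65) = 2.24 × 10^-2 M
At equilibrium [HA] = 0.45 − 2.24 × 10^-2 = 4.28 × 10^-1 M
Ka = [H+][A-]/[HA] = (2.24 × 10^-2)² / 4.28 × 10^-1 = 1.2 × 10^-3

Ka = 1.2 × 10^-3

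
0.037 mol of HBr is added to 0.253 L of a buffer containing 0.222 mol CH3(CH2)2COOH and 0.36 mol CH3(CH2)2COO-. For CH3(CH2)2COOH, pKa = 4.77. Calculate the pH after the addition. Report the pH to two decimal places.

pH = 4.87

Added H+ converts CH3(CH2)2COO- to CH3(CH2)2COOH: CH3(CH2)2COOH → 0.259 mol, CH3(CH2)2COO- → 0.323 mol.
Henderson–Hasselbalch with mole ratio 0.323/0.259: pH = 4.77 + (+0.096)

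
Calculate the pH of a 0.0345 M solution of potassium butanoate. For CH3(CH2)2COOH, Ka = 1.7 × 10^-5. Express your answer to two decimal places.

CH3(CH2)2COO- is the conjugate base of the weak acid CH3(CH2)2COOH.
Kb = Kw/Ka = 1.0×10^-14 / 1.7 × 10^-5 = 5.88 × 10^-10
From the ICE table, Kb = x²/(0.0345 − x) = 5.88 × 10^-10.
Neglecting x in the denominator: x = √(5.88 × 10^-10 × 0.0345) = 4.50 × 10^-6 M
(x/C₀ = 0.013% < 5%, so the approximation holds.)
pOH = −log(4.50 × 10^-6) = 5.35; pH = 14.00 − 5.35 = 8.65

pH = 8.65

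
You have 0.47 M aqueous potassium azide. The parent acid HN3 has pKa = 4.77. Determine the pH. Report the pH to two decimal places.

pH = 9.22

N3- is the conjugate base of the weak acid HN3.
Ka = 10^(−4.77) = 1.70 × 10^-5
Kb = Kw/Ka = 1.0×10^-14 / 1.70 × 10^-5 = 5.88 × 10^-10
Kb = x²/(0.47 − x) = 5.88 × 10^-10
Assume x ≪ 0.47: x ≈ √(5.88 × 10^-10 × 0.47) = 1.66 × 10^-5 M
Check: 0.0035% ionized — well under 5%, approximation valid.
pOH = 4.78, so pH = 14.00 − pOH = 9.22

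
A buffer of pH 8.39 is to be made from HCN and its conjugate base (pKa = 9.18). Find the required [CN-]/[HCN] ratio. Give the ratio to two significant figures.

ratio = 0.16

pH = pKa + log(r) ⇒ log(r) = 8.39 − 9.18 = -0.79
r = [CN-]/[HCN] = 10^(-0.79) = 0.162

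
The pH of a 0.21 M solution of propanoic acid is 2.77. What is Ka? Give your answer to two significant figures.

[H+] = 10^(-2.77) = 1.70 × 10^-3 M
At equilibrium [HA] = 0.21 − 1.70 × 10^-3 = 2.08 × 10^-1 M
Ka = [H+][A-]/[HA] = (1.70 × 10^-3)² / 2.08 × 10^-1 = 1.4 × 10^-5

Ka = 1.4 × 10^-5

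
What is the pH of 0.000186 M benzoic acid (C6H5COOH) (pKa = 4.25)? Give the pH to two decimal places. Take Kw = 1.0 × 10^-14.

C6H5COOH ⇌ C6H5COO- + H+
Ka = 10^(−4.25) = 5.62 × 10^-5
From the ICE table, Ka = x²/(0.000186 − x) = 5.62 × 10^-5.
Here C₀/Ka ≈ 3.31, so the small-x approximation fails. Use the quadratic:
x = [−5.62e-05 + √(5.62e-05² + 4.18e-08)]/2 = 7.79 × 10^-5 M
pH = −log(7.79 × 10^-5) = 4.11

pH = 4.11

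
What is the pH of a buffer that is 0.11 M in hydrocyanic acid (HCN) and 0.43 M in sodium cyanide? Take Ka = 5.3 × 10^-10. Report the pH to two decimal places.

pKa = −log(5.3 × 10^-10) = 9.276
pH = pKa + log([A⁻]/[HA]) = 9.276 + log(0.43/0.11)
pH = 9.276 + (+0.592) = 9.87

pH = 9.87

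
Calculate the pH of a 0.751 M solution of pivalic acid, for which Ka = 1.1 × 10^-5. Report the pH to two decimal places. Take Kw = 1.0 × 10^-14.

(CH3)3CCOOH ⇌ (CH3)3CCOO- + H+
From the ICE table, Ka = x²/(0.751 − x) = 1.1 × 10^-5.
Since Ka ≪ C₀, x ≈ √(Ka·C₀) = 2.87 × 10^-3 M.
pH = −log(2.87 × 10^-3) = 2.54

pH = 2.54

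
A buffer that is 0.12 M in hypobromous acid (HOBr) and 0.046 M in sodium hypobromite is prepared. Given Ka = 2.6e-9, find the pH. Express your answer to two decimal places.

pKa = −log(2.6 × 10^-9) = 8.585
Henderson–Hasselbalch: pH = pKa + log([OBr-]/[HOBr]) = 8.585 + log(0.046/0.12)
pH = 8.585 + (-0.416) = 8.17

pH = 8.17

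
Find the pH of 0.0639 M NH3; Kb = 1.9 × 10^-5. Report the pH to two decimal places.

pH = 11.04

NH3 + H2O ⇌ NH4+ + OH-
Kb = [OH-]²/(0.0639 − [OH-]) = 1.9 × 10^-5
Neglecting [OH-] in the denominator: [OH-] = √(1.9 × 10^-5 × 0.0639) = 1.10 × 10^-3 M
([OH-]/C₀ = 1.7% < 5%, so the approximation holds.)
pOH = −log(1.10 × 10^-3) = 2.96; pH = 14.00 − 2.96 = 11.04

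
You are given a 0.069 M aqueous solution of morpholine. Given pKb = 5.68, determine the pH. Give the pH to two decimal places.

C4H8ONH + H2O ⇌ C4H8ONH2+ + OH-
Kb = 10^(−5.68) = 2.09 × 10^-6
Kb = x²/(0.069 − x) = 2.09 × 10^-6
Assume x ≪ 0.069: x ≈ √(2.09 × 10^-6 × 0.069) = 3.80 × 10^-4 M
(x/C₀ = 0.55% < 5%, so the approximation holds.)
pOH = −log(3.80 × 10^-4) = 3.42; pH = 14.00 − 3.42 = 10.58

pH = 10.58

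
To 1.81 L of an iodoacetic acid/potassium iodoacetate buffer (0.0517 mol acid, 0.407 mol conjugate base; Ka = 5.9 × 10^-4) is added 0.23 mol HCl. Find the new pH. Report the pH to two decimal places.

Added H+ converts ICH2COO- to ICH2COOH: ICH2COOH → 0.282 mol, ICH2COO- → 0.177 mol.
pKa = −log(5.9 × 10^-4) = 3.229
pH = pKa + log([A⁻]/[HA]) = 3.229 + log(0.177/0.282) = 3.229 -0.202

pH = 3.03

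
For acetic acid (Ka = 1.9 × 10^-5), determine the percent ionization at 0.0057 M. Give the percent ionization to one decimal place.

CH3COOH ⇌ CH3COO- + H+; let x = [H+] at equilibrium.
Ka = x²/(C₀ − x); solving the quadratic gives x = 3.20 × 10^-4 M.
% ionization = x/C₀ × 100% = 3.20 × 10^-4/0.0057 × 100% = 5.6%

5.6%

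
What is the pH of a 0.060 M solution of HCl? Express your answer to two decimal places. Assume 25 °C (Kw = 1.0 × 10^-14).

HCl is a strong acid and dissociates completely, so [H+] = 0.060 M.
pH = -log(0.06) = 1.22

pH = 1.22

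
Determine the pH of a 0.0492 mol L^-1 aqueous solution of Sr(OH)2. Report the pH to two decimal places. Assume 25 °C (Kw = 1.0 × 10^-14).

pH = 12.99

Sr(OH)2 is a strong base (each formula unit releases 2 OH-); [OH-] = 0.0984 M.
pOH = -log(0.0984) = 1.01
pH = 14.00 - 1.01 = 12.99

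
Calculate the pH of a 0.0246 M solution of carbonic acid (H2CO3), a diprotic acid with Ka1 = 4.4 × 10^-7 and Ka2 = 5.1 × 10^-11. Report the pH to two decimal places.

Ka1 ≫ Ka2, so treat the first dissociation as the only significant source of H+.
Ka1 = x²/(0.0246 − x) = 4.4 × 10^-7
x ≈ √(4.4 × 10^-7 × 0.0246) = 1.04 × 10^-4 M
pH = −log(1.04 × 10^-4) = 3.98

pH = 3.98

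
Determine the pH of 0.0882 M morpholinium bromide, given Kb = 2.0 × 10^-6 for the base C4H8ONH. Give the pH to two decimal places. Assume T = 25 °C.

C4H8ONH2+ is the conjugate acid of the weak base C4H8ONH.
Ka = Kw/Kb = 1.0×10^-14 / 2.0 × 10^-6 = 5.00 × 10^-9
Ka = [H+]²/(0.0882 − [H+]) = 5.00 × 10^-9
Assume [H+] ≪ 0.0882: [H+] ≈ √(5.00 × 10^-9 × 0.0882) = 2.10 × 10^-5 M
Check: 0.024% ionized — well under 5%, approximation valid.
pH = −log[H+] = −log(2.10 × 10^-5) = 4.68

pH = 4.68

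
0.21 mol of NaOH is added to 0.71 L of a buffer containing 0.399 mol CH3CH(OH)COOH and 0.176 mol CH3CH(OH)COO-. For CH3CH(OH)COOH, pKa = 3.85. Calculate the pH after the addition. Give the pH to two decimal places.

After neutralization: n(CH3CH(OH)COOH) = 0.189 mol, n(CH3CH(OH)COO-) = 0.386 mol.
pH = pKa + log(n_CH3CH(OH)COO-/n_CH3CH(OH)COOH) = 3.85 + log(0.386/0.189) = 3.85 + (+0.310)

pH = 4.16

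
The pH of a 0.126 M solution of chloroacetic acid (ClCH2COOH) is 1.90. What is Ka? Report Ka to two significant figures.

Ka = 1.4 × 10^-3

[H+] = 10^(-1.90) = 1.26 × 10^-2 M
At equilibrium [HA] = 0.126 − 1.26 × 10^-2 = 1.13 × 10^-1 M
Ka = [H+][A-]/[HA] = (1.26 × 10^-2)² / 1.13 × 10^-1 = 1.4 × 10^-3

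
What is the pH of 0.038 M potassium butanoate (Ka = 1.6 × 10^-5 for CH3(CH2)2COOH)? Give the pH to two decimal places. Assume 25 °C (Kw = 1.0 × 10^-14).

CH3(CH2)2COO- is the conjugate base of the weak acid CH3(CH2)2COOH.
Kb = Kw/Ka = 1.0×10^-14 / 1.6 × 10^-5 = 6.25 × 10^-10
From the ICE table, Kb = [OH-]²/(0.038 − [OH-]) = 6.25 × 10^-10.
Since Kb ≪ C₀, [OH-] ≈ √(Kb·C₀) = 4.87 × 10^-6 M.
pOH = 5.31, so pH = 14.00 − pOH = 8.69

pH = 8.69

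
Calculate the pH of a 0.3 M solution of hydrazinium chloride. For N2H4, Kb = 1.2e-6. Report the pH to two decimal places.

N2H5+ is the conjugate acid of the weak base N2H4.
Ka = Kw/Kb = 1.0×10^-14 / 1.2 × 10^-6 = 8.33 × 10^-9
From the ICE table, Ka = [H+]²/(0.3 − [H+]) = 8.33 × 10^-9.
Assume [H+] ≪ 0.3: [H+] ≈ √(8.33 × 10^-9 × 0.3) = 5.00 × 10^-5 M
([H+]/C₀ = 0.017% < 5%, so the approximation holds.)
pH = −log(5.00 × 10^-5) = 4.30

pH = 4.30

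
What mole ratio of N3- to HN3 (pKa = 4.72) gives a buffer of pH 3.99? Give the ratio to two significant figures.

pH = pKa + log(r) ⇒ log(r) = 3.99 − 4.72 = -0.73
r = [N3-]/[HN3] = 10^(-0.73) = 0.186

ratio = 0.19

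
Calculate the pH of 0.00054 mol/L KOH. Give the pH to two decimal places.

pH = 10.73

KOH is a strong base; [OH-] = 0.00054 M.
pOH = -log(0.00054) = 3.27
pH = 14.00 - 3.27 = 10.73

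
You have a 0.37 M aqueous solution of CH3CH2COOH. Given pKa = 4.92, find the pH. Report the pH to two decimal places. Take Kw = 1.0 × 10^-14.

pH = 2.68

CH3CH2COOH ⇌ CH3CH2COO- + H+
Ka = 10^(−4.92) = 1.20 × 10^-5
From the ICE table, Ka = x²/(0.37 − x) = 1.20 × 10^-5.
Since Ka ≪ C₀, x ≈ √(Ka·C₀) = 2.11 × 10^-3 M.
Check: 0.57% ionized — well under 5%, approximation valid.
pH = −log[H+] = −log(2.11 × 10^-3) = 2.68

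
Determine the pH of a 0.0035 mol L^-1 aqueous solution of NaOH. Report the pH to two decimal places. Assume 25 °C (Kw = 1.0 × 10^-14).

pH = 11.54

NaOH is a strong base; [OH-] = 0.0035 M.
pOH = -log(0.0035) = 2.46
pH = 14.00 - 2.46 = 11.54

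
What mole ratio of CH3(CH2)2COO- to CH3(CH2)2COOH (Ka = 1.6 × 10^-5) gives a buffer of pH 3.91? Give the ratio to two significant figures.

ratio = 0.13

pKa = -log(1.6 × 10^-5) = 4.796
pH = pKa + log(r) ⇒ log(r) = 3.91 − 4.796 = -0.886
r = [CH3(CH2)2COO-]/[CH3(CH2)2COOH] = 10^(-0.886) = 0.13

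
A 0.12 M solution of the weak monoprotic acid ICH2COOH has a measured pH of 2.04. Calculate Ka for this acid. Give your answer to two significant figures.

Ka = 7.5 × 10^-4

[H+] = 10^(-2.04) = 9.12 × 10^-3 M
At equilibrium [HA] = 0.12 − 9.12 × 10^-3 = 1.11 × 10^-1 M
Ka = [H+][A-]/[HA] = (9.12 × 10^-3)² / 1.11 × 10^-1 = 7.5 × 10^-4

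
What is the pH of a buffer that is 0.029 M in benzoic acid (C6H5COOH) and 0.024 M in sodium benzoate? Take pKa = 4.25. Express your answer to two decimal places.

pH = 4.17

Henderson–Hasselbalch: pH = pKa + log([C6H5COO-]/[C6H5COOH]) = 4.25 + log(0.024/0.029)
pH = 4.25 + (-0.082) = 4.17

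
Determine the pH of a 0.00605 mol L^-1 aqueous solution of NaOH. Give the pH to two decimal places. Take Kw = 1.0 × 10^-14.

NaOH is a strong base; [OH-] = 0.00605 M.
pOH = -log(0.00605) = 2.22
pH = 14.00 - 2.22 = 11.78

pH = 11.78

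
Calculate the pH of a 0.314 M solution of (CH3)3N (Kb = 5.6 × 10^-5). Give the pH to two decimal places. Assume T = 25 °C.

pH = 11.62

(CH3)3N + H2O ⇌ (CH3)3NH+ + OH-
From the ICE table, Kb = x²/(0.314 − x) = 5.6 × 10^-5.
Neglecting x in the denominator: x = √(5.6 × 10^-5 × 0.314) = 4.19 × 10^-3 M
(x/C₀ = 1.3% < 5%, so the approximation holds.)
pOH = 2.38, so pH = 14.00 − pOH = 11.62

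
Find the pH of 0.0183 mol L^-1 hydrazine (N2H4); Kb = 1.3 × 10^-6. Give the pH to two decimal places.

N2H4 + H2O ⇌ N2H5+ + OH-
From the ICE table, Kb = x²/(0.0183 − x) = 1.3 × 10^-6.
Neglecting x in the denominator: x = √(1.3 × 10^-6 × 0.0183) = 1.54 × 10^-4 M
pOH = −log(1.54 × 10^-4) = 3.81; pH = 14.00 − 3.81 = 10.19

pH = 10.19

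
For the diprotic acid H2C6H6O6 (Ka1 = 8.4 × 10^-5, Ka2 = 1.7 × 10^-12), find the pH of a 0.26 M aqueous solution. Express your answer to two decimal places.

Since Ka1 ≫ Ka2, the first ionization dominates [H+].
Ka1 = x²/(0.26 − x) = 8.4 × 10^-5
x ≈ √(8.4 × 10^-5 × 0.26) = 4.67 × 10^-3 M
pH = −log(4.67 × 10^-3) = 2.33

pH = 2.33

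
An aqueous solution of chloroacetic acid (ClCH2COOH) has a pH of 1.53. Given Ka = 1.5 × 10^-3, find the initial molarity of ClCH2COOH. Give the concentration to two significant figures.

[H+] = 10^(-1.53) = 2.95 × 10^-2 M = x
Ka = x²/(C₀ − x) ⇒ C₀ = x + x²/Ka
C₀ = 2.95 × 10^-2 + (2.95 × 10^-2)²/(1.5 × 10^-3) = 6.10 × 10^-1 M

C₀ = 6.1 × 10^-1 M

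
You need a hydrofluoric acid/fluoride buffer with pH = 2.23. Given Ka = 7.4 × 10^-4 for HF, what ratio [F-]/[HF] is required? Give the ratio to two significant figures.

pKa = -log(7.4 × 10^-4) = 3.131
pH = pKa + log(r) ⇒ log(r) = 2.23 − 3.131 = -0.901
r = [F-]/[HF] = 10^(-0.901) = 0.126

ratio = 0.13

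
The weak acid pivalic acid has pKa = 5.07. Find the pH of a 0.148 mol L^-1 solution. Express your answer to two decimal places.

pH = 2.95

(CH3)3CCOOH ⇌ (CH3)3CCOO- + H+
Ka = 10^(−5.07) = 8.51 × 10^-6
From the ICE table, Ka = x²/(0.148 − x) = 8.51 × 10^-6.
Assume x ≪ 0.148: x ≈ √(8.51 × 10^-6 × 0.148) = 1.12 × 10^-3 M
pH = −log(1.12 × 10^-3) = 2.95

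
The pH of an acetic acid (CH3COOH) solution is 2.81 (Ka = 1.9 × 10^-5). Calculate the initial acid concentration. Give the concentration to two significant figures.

[H+] = 10^(-2.81) = 1.55 × 10^-3 M = x
Ka = x²/(C₀ − x) ⇒ C₀ = x + x²/Ka
C₀ = 1.55 × 10^-3 + (1.55 × 10^-3)²/(1.9 × 10^-5) = 1.28 × 10^-1 M

C₀ = 1.3 × 10^-1 M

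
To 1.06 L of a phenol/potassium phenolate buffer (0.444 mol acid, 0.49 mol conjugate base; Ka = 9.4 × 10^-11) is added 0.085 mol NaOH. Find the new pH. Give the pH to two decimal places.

pH = 10.23

After neutralization: n(C6H5OH) = 0.359 mol, n(C6H5O-) = 0.575 mol.
pKa = −log(9.4 × 10^-11) = 10.027
pH = pKa + log(n_C6H5O-/n_C6H5OH) = 10.027 + log(0.575/0.359) = 10.027 + (+0.205)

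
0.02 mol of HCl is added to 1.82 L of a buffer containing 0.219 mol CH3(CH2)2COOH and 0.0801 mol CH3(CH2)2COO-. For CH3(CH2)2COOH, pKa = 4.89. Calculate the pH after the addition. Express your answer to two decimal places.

pH = 4.29

After neutralization: n(CH3(CH2)2COOH) = 0.239 mol, n(CH3(CH2)2COO-) = 0.0601 mol.
pH = pKa + log(n_CH3(CH2)2COO-/n_CH3(CH2)2COOH) = 4.89 + log(0.0601/0.239) = 4.89 + (-0.600)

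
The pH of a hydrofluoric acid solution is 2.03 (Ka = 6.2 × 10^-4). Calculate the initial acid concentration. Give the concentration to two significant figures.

[H+] = 10^(-2.03) = 9.33 × 10^-3 M = x
Ka = x²/(C₀ − x) ⇒ C₀ = x + x²/Ka
C₀ = 9.33 × 10^-3 + (9.33 × 10^-3)²/(6.2 × 10^-4) = 1.50 × 10^-1 M

C₀ = 1.5 × 10^-1 M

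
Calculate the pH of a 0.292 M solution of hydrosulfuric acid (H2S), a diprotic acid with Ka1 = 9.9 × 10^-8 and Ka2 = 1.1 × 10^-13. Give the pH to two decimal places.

pH = 3.77

Since Ka1 ≫ Ka2, the first ionization dominates [H+].
Ka1 = x²/(0.292 − x) = 9.9 × 10^-8
x ≈ √(9.9 × 10^-8 × 0.292) = 1.70 × 10^-4 M
pH = −log(1.70 × 10^-4) = 3.77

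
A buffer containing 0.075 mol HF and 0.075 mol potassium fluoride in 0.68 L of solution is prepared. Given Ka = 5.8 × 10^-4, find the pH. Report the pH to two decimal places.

pKa = −log(5.8 × 10^-4) = 3.237
Henderson–Hasselbalch: pH = pKa + log([F-]/[HF]) = 3.237 + log(0.075/0.075)
pH = 3.237 + (+0.000) = 3.24

pH = 3.24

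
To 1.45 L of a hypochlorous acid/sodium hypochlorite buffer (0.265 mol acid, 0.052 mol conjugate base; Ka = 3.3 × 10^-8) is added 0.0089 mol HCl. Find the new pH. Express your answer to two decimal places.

pH = 6.68

Added H+ converts OCl- to HOCl: HOCl → 0.274 mol, OCl- → 0.0431 mol.
pKa = −log(3.3 × 10^-8) = 7.481
Henderson–Hasselbalch with mole ratio 0.0431/0.274: pH = 7.481 + (-0.803)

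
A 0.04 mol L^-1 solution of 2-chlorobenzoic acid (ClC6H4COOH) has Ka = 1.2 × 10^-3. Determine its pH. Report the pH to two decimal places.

ClC6H4COOH ⇌ ClC6H4COO- + H+
Ka = x²/(0.04 − x) = 1.2 × 10^-3
The 5% rule fails; solving x² + Ka·x − Ka·C₀ = 0 exactly:
x = (−Ka + √(Ka² + 4·Ka·C₀))/2 = 6.35 × 10^-3 M
pH = −log[H+] = −log(6.35 × 10^-3) = 2.20

pH = 2.20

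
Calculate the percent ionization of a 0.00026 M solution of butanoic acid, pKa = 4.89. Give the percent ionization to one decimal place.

19.9%

CH3(CH2)2COOH ⇌ CH3(CH2)2COO- + H+; let x = [H+] at equilibrium.
Ka = 10^(−4.89) = 1.29 × 10^-5
Ka = x²/(C₀ − x); solving the quadratic gives x = 5.18 × 10^-5 M.
Fraction ionized = 5.18 × 10^-5 / 0.00026 = 0.1992 → 19.9%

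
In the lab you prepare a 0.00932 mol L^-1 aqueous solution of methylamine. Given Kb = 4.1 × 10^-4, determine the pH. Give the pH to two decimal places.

pH = 11.25

CH3NH2 + H2O ⇌ CH3NH3+ + OH-
Kb = [OH-]²/(0.00932 − [OH-]) = 4.1 × 10^-4
[OH-] is not negligible relative to C₀; solve [OH-]² + 0.00041·[OH-] − 3.82e-06 = 0.
[OH-] = (−Kb + √(Kb² + 4·Kb·C₀))/2 = 1.76 × 10^-3 M
pOH = 2.75, so pH = 14.00 − pOH = 11.25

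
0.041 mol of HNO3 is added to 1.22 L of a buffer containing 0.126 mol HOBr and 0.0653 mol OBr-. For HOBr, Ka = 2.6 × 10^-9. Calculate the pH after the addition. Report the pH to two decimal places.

Added H+ converts OBr- to HOBr: HOBr → 0.167 mol, OBr- → 0.0243 mol.
pKa = −log(2.6 × 10^-9) = 8.585
pH = pKa + log([A⁻]/[HA]) = 8.585 + log(0.0243/0.167) = 8.585 -0.837

pH = 7.75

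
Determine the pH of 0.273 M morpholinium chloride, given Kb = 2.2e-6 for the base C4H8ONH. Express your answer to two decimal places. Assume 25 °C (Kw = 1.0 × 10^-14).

pH = 4.45

C4H8ONH2+ is the conjugate acid of the weak base C4H8ONH.
Ka = Kw/Kb = 1.0×10^-14 / 2.2 × 10^-6 = 4.55 × 10^-9
Ka = x²/(0.273 − x) = 4.55 × 10^-9
Neglecting x in the denominator: x = √(4.55 × 10^-9 × 0.273) = 3.52 × 10^-5 M
Check: 0.013% ionized — well under 5%, approximation valid.
pH = −log[H+] = −log(3.52 × 10^-5) = 4.45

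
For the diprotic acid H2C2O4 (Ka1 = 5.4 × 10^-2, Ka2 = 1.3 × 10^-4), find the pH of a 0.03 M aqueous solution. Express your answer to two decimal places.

pH = 1.67

Ka1 ≫ Ka2, so treat the first dissociation as the only significant source of H+.
Ka1 = x²/(0.03 − x) = 5.4 × 10^-2
Solving the quadratic: x = (−Ka1 + √(Ka1² + 4·Ka1·C₀))/2 = 2.15 × 10^-2 M
pH = −log(2.15 × 10^-2) = 1.67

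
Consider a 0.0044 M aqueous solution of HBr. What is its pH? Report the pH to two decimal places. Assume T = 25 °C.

HBr is a strong acid and dissociates completely, so [H+] = 0.0044 M.
pH = -log(0.0044) = 2.36

pH = 2.36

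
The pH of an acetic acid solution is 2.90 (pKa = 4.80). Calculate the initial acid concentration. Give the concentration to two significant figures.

C₀ = 1.0 × 10^-1 M

[H+] = 10^(-2.90) = 1.26 × 10^-3 M = x
Ka = 10^(−4.80) = 1.58 × 10^-5
Ka = x²/(C₀ − x) ⇒ C₀ = x + x²/Ka
C₀ = 1.26 × 10^-3 + (1.26 × 10^-3)²/(1.58 × 10^-5) = 1.02 × 10^-1 M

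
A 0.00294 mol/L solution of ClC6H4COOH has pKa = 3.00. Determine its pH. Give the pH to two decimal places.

pH = 2.89

ClC6H4COOH ⇌ ClC6H4COO- + H+
Ka = 10^(−3.00) = 1.00 × 10^-3
Ka = x²/(0.00294 − x) = 1.00 × 10^-3
x is not negligible relative to C₀; solve x² + 0.001·x − 2.94e-06 = 0.
x = [−0.001 + √(0.001² + 1.18e-05)]/2 = 1.29 × 10^-3 M
pH = −log[H+] = −log(1.29 × 10^-3) = 2.89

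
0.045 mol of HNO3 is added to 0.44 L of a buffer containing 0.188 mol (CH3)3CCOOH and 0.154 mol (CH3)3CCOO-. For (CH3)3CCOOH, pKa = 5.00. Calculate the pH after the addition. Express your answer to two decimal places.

Added H+ converts (CH3)3CCOO- to (CH3)3CCOOH: (CH3)3CCOOH → 0.233 mol, (CH3)3CCOO- → 0.109 mol.
Henderson–Hasselbalch with mole ratio 0.109/0.233: pH = 5.00 + (-0.330)

pH = 4.67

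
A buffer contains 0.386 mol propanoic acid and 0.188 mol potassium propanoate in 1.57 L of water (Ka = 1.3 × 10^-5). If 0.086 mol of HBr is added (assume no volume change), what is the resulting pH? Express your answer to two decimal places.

pH = 4.22

Added H+ converts CH3CH2COO- to CH3CH2COOH: CH3CH2COOH → 0.472 mol, CH3CH2COO- → 0.102 mol.
pKa = −log(1.3 × 10^-5) = 4.886
pH = pKa + log(n_CH3CH2COO-/n_CH3CH2COOH) = 4.886 + log(0.102/0.472) = 4.886 + (-0.665)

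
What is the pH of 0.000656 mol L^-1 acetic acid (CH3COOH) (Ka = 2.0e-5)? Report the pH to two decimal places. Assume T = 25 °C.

pH = 3.98

CH3COOH ⇌ CH3COO- + H+
Ka = [H+]²/(0.000656 − [H+]) = 2.0 × 10^-5
The 5% rule fails; solving [H+]² + Ka·[H+] − Ka·C₀ = 0 exactly:
[H+] = (−Ka + √(Ka² + 4·Ka·C₀))/2 = 1.05 × 10^-4 M
pH = −log(1.05 × 10^-4) = 3.98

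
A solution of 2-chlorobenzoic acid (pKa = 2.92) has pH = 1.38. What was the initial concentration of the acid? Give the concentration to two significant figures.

C₀ = 1.5 M

[H+] = 10^(-1.38) = 4.17 × 10^-2 M = x
Ka = 10^(−2.92) = 1.20 × 10^-3
Ka = x²/(C₀ − x) ⇒ C₀ = x + x²/Ka
C₀ = 4.17 × 10^-2 + (4.17 × 10^-2)²/(1.20 × 10^-3) = 1.49 M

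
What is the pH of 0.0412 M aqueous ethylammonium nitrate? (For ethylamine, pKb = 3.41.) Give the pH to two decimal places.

pH = 5.99

C2H5NH3+ is the conjugate acid of the weak base C2H5NH2.
Kb = 10^(−3.41) = 3.89 × 10^-4
Ka = Kw/Kb = 1.0×10^-14 / 3.89 × 10^-4 = 2.57 × 10^-11
Let x = [H+] at equilibrium. Ka = x²/(0.0412 − x).
Neglecting x in the denominator: x = √(2.57 × 10^-11 × 0.0412) = 1.03 × 10^-6 M
(x/C₀ = 0.0025% < 5%, so the approximation holds.)
pH = −log[H+] = −log(1.03 × 10^-6) = 5.99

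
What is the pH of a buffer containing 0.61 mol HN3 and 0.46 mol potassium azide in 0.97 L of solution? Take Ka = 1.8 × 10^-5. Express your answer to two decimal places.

pKa = −log(1.8 × 10^-5) = 4.745
Henderson–Hasselbalch: pH = pKa + log([N3-]/[HN3]) = 4.745 + log(0.46/0.61)
pH = 4.745 + (-0.123) = 4.62

pH = 4.62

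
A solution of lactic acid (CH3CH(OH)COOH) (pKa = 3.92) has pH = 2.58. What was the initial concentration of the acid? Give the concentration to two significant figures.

[H+] = 10^(-2.58) = 2.63 × 10^-3 M = x
Ka = 10^(−3.92) = 1.20 × 10^-4
Ka = x²/(C₀ − x) ⇒ C₀ = x + x²/Ka
C₀ = 2.63 × 10^-3 + (2.63 × 10^-3)²/(1.20 × 10^-4) = 6.03 × 10^-2 M

C₀ = 6.0 × 10^-2 M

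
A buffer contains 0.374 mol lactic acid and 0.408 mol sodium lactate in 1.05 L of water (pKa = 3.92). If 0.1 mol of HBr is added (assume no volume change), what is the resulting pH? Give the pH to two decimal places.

pH = 3.73

After neutralization: n(CH3CH(OH)COOH) = 0.474 mol, n(CH3CH(OH)COO-) = 0.308 mol.
pH = pKa + log([A⁻]/[HA]) = 3.92 + log(0.308/0.474) = 3.92 -0.187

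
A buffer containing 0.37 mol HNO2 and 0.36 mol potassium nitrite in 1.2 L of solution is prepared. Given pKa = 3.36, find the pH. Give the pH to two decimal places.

pH = 3.35

Henderson–Hasselbalch: pH = pKa + log([NO2-]/[HNO2]) = 3.36 + log(0.36/0.37)
pH = 3.36 + (-0.012) = 3.35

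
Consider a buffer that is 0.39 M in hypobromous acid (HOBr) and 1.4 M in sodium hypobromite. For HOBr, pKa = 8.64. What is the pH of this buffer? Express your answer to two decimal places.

Using pH = pKa + log([base]/[acid]) with [base]/[acid] = 1.4/0.39:
pH = 8.64 + (+0.555) = 9.20

pH = 9.20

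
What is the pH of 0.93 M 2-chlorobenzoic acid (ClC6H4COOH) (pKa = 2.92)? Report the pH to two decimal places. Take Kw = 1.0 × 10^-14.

pH = 1.48

ClC6H4COOH ⇌ ClC6H4COO- + H+
Ka = 10^(−2.92) = 1.20 × 10^-3
Ka = [H+]²/(0.93 − [H+]) = 1.20 × 10^-3
Assume [H+] ≪ 0.93: [H+] ≈ √(1.20 × 10^-3 × 0.93) = 3.34 × 10^-2 M
pH = −log[H+] = −log(3.34 × 10^-2) = 1.48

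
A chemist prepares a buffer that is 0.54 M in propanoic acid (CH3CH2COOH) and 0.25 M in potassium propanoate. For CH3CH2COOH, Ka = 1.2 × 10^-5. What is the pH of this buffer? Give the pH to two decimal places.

pKa = −log(1.2 × 10^-5) = 4.921
Using pH = pKa + log([base]/[acid]) with [base]/[acid] = 0.25/0.54:
pH = 4.921 + (-0.334) = 4.59

pH = 4.59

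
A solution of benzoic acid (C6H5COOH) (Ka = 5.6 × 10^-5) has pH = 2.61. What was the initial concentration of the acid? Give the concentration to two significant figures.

[H+] = 10^(-2.61) = 2.45 × 10^-3 M = x
Ka = x²/(C₀ − x) ⇒ C₀ = x + x²/Ka
C₀ = 2.45 × 10^-3 + (2.45 × 10^-3)²/(5.6 × 10^-5) = 1.10 × 10^-1 M

C₀ = 1.1 × 10^-1 M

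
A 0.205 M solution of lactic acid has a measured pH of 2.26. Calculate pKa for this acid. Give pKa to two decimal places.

[H+] = 10^(-2.26) = 5.50 × 10^-3 M
At equilibrium [HA] = 0.205 − 5.50 × 10^-3 = 1.99 × 10^-1 M
Ka = [H+][A-]/[HA] = (5.50 × 10^-3)² / 1.99 × 10^-1 = 1.52 × 10^-4
pKa = -log(1.52 × 10^-4) = 3.82

pKa = 3.82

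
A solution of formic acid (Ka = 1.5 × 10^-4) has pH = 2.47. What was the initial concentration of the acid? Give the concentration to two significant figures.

C₀ = 8.0 × 10^-2 M

[H+] = 10^(-2.47) = 3.39 × 10^-3 M = x
Ka = x²/(C₀ − x) ⇒ C₀ = x + x²/Ka
C₀ = 3.39 × 10^-3 + (3.39 × 10^-3)²/(1.5 × 10^-4) = 8.00 × 10^-2 M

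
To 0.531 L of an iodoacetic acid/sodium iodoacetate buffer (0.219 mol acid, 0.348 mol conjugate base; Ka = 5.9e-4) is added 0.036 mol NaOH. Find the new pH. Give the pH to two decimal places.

After neutralization: n(ICH2COOH) = 0.183 mol, n(ICH2COO-) = 0.384 mol.
pKa = −log(5.9 × 10^-4) = 3.229
pH = pKa + log([A⁻]/[HA]) = 3.229 + log(0.384/0.183) = 3.229 +0.322

pH = 3.55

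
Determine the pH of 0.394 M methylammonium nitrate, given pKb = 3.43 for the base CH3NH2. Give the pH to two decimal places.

pH = 5.49

CH3NH3+ is the conjugate acid of the weak base CH3NH2.
Kb = 10^(−3.43) = 3.72 × 10^-4
Ka = Kw/Kb = 1.0×10^-14 / 3.72 × 10^-4 = 2.69 × 10^-11
From the ICE table, Ka = [H+]²/(0.394 − [H+]) = 2.69 × 10^-11.
Neglecting [H+] in the denominator: [H+] = √(2.69 × 10^-11 × 0.394) = 3.26 × 10^-6 M
pH = −log[H+] = −log(3.26 × 10^-6) = 5.49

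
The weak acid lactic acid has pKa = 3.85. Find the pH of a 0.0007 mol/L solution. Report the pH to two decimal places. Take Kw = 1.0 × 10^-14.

CH3CH(OH)COOH ⇌ CH3CH(OH)COO- + H+
Ka = 10^(−3.85) = 1.41 × 10^-4
Ka = [H+]²/(0.0007 − [H+]) = 1.41 × 10^-4
Here C₀/Ka ≈ 4.96, so the small-[H+] approximation fails. Use the quadratic:
[H+] = [−0.000141 + √(0.000141² + 3.95e-07)]/2 = 2.51 × 10^-4 M
pH = −log(2.51 × 10^-4) = 3.60

pH = 3.60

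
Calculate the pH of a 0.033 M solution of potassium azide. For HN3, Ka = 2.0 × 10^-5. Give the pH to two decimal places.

N3- is the conjugate base of the weak acid HN3.
Kb = Kw/Ka = 1.0×10^-14 / 2.0 × 10^-5 = 5.00 × 10^-10
Let x = [OH-] at equilibrium. Kb = x²/(0.033 − x).
Since Kb ≪ C₀, x ≈ √(Kb·C₀) = 4.06 × 10^-6 M.
Check: 0.012% ionized — well under 5%, approximation valid.
pOH = −log(4.06 × 10^-6) = 5.39; pH = 14.00 − 5.39 = 8.61

pH = 8.61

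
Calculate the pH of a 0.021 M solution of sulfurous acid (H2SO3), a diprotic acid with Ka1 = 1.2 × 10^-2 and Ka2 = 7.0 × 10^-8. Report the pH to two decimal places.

Since Ka1 ≫ Ka2, the first ionization dominates [H+].
Ka1 = x²/(0.021 − x) = 1.2 × 10^-2
Solving the quadratic: x = (−Ka1 + √(Ka1² + 4·Ka1·C₀))/2 = 1.10 × 10^-2 M
pH = −log(1.10 × 10^-2) = 1.96

pH = 1.96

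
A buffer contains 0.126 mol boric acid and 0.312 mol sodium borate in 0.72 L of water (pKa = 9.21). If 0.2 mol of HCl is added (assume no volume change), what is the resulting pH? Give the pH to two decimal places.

After neutralization: n(B(OH)3) = 0.326 mol, n(B(OH)4-) = 0.112 mol.
pH = pKa + log(n_B(OH)4-/n_B(OH)3) = 9.21 + log(0.112/0.326) = 9.21 + (-0.464)

pH = 8.75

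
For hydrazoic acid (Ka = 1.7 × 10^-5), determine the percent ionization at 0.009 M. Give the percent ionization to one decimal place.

4.3%

HN3 ⇌ N3- + H+; let x = [H+] at equilibrium.
x ≈ √(Ka·C₀) = √(1.7 × 10^-5 × 0.009) = 3.91 × 10^-4 M
Fraction ionized = 3.91 × 10^-4 / 0.009 = 0.0434 → 4.3%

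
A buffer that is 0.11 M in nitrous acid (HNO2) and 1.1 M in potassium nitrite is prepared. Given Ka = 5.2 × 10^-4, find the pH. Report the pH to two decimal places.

pKa = −log(5.2 × 10^-4) = 3.284
Henderson–Hasselbalch: pH = pKa + log([NO2-]/[HNO2]) = 3.284 + log(1.1/0.11)
pH = 3.284 + (+1.000) = 4.28

pH = 4.28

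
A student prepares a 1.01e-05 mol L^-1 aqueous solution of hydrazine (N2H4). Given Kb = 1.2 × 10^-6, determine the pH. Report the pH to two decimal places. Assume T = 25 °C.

pH = 8.47

N2H4 + H2O ⇌ N2H5+ + OH-
Kb = [OH-]²/(1.01e-05 − [OH-]) = 1.2 × 10^-6
The 5% rule fails; solving [OH-]² + Kb·[OH-] − Kb·C₀ = 0 exactly:
[OH-] = [−1.2e-06 + √(1.2e-06² + 4.85e-11)]/2 = 2.93 × 10^-6 M
pOH = 5.53, so pH = 14.00 − pOH = 8.47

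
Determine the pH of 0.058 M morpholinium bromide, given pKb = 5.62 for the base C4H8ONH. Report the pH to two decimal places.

C4H8ONH2+ is the conjugate acid of the weak base C4H8ONH.
Kb = 10^(−5.62) = 2.40 × 10^-6
Ka = Kw/Kb = 1.0×10^-14 / 2.40 × 10^-6 = 4.17 × 10^-9
From the ICE table, Ka = x²/(0.058 − x) = 4.17 × 10^-9.
Neglecting x in the denominator: x = √(4.17 × 10^-9 × 0.058) = 1.56 × 10^-5 M
pH = −log[H+] = −log(1.56 × 10^-5) = 4.81

pH = 4.81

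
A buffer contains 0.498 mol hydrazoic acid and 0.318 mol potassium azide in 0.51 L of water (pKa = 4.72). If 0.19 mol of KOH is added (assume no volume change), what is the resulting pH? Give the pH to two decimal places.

pH = 4.94

After neutralization: n(HN3) = 0.308 mol, n(N3-) = 0.508 mol.
pH = pKa + log([A⁻]/[HA]) = 4.72 + log(0.508/0.308) = 4.72 +0.217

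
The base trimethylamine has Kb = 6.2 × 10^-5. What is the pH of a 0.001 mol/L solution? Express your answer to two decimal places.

pH = 10.34

(CH3)3N + H2O ⇌ (CH3)3NH+ + OH-
Kb = [OH-]²/(0.001 − [OH-]) = 6.2 × 10^-5
[OH-] is not negligible relative to C₀; solve [OH-]² + 6.2e-05·[OH-] − 6.2e-08 = 0.
[OH-] = [−6.2e-05 + √(6.2e-05² + 2.48e-07)]/2 = 2.20 × 10^-4 M
pOH = −log(2.20 × 10^-4) = 3.66; pH = 14.00 − 3.66 = 10.34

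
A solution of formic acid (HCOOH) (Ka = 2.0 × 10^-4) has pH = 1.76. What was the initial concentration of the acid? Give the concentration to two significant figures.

C₀ = 1.5 M

[H+] = 10^(-1.76) = 1.74 × 10^-2 M = x
Ka = x²/(C₀ − x) ⇒ C₀ = x + x²/Ka
C₀ = 1.74 × 10^-2 + (1.74 × 10^-2)²/(2.0 × 10^-4) = 1.53 M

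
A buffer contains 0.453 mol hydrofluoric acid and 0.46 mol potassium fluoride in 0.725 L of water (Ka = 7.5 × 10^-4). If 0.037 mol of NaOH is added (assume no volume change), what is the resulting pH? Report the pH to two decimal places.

OH- converts HF to F-: HF → 0.416 mol, F- → 0.497 mol.
pKa = −log(7.5 × 10^-4) = 3.125
pH = pKa + log([A⁻]/[HA]) = 3.125 + log(0.497/0.416) = 3.125 +0.077

pH = 3.20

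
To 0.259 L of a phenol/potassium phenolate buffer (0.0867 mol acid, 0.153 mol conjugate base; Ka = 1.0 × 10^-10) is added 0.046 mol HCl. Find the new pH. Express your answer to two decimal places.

Added H+ converts C6H5O- to C6H5OH: C6H5OH → 0.133 mol, C6H5O- → 0.107 mol.
pKa = −log(1.0 × 10^-10) = 10.000
pH = pKa + log([A⁻]/[HA]) = 10.000 + log(0.107/0.133) = 10.000 -0.094

pH = 9.91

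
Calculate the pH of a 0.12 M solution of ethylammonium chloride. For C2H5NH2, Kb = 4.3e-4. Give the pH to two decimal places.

C2H5NH3+ is the conjugate acid of the weak base C2H5NH2.
Ka = Kw/Kb = 1.0×10^-14 / 4.3 × 10^-4 = 2.33 × 10^-11
From the ICE table, Ka = [H+]²/(0.12 − [H+]) = 2.33 × 10^-11.
Neglecting [H+] in the denominator: [H+] = √(2.33 × 10^-11 × 0.12) = 1.67 × 10^-6 M
Check: 0.0014% ionized — well under 5%, approximation valid.
pH = −log[H+] = −log(1.67 × 10^-6) = 5.78

pH = 5.78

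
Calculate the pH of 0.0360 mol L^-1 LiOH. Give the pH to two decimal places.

pH = 12.56

LiOH is a strong base; [OH-] = 0.036 M.
pOH = -log(0.036) = 1.44
pH = 14.00 - 1.44 = 12.56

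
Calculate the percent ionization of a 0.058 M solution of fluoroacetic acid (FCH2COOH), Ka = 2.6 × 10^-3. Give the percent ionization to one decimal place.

19.0%

FCH2COOH ⇌ FCH2COO- + H+; let x = [H+] at equilibrium.
Ka = x²/(C₀ − x); solving the quadratic gives x = 1.10 × 10^-2 M.
Fraction ionized = 1.10 × 10^-2 / 0.058 = 0.1897 → 19.0%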